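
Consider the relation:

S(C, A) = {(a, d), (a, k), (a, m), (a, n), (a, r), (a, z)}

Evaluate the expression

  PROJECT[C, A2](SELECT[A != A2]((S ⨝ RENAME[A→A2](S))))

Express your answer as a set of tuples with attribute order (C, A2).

{(a, d), (a, k), (a, m), (a, n), (a, r), (a, z)}

ρ[A→A2]: schema becomes (C, A2); tuples unchanged.
S ⋈ RENAME[A→A2](S) (natural join on C): {(a, d, d), (a, d, k), (a, d, m), (a, d, n), (a, d, r), (a, d, z), (a, k, d), (a, k, k), (a, k, m), (a, k, n), (a, k, r), (a, k, z), (a, m, d), (a, m, k), (a, m, m), (a, m, n), (a, m, r), (a, m, z), (a, n, d), (a, n, k), (a, n, m), (a, n, n), (a, n, r), (a, n, z), (a, r, d), (a, r, k), (a, r, m), (a, r, n), (a, r, r), (a, r, z), (a, z, d), (a, z, k), (a, z, m), (a, z, n), (a, z, r), (a, z, z)}
Selection A != A2: {(a, d, k), (a, d, m), (a, d, n), (a, d, r), (a, d, z), (a, k, d), (a, k, m), (a, k, n), (a, k, r), (a, k, z), (a, m, d), (a, m, k), (a, m, n), (a, m, r), (a, m, z), (a, n, d), (a, n, k), (a, n, m), (a, n, r), (a, n, z), (a, r, d), (a, r, k), (a, r, m), (a, r, n), (a, r, z), (a, z, d), (a, z, k), (a, z, m), (a, z, n), (a, z, r)}
π_{C, A2} gives {(a, d), (a, k), (a, m), (a, n), (a, r), (a, z)} (24 duplicate(s) eliminated).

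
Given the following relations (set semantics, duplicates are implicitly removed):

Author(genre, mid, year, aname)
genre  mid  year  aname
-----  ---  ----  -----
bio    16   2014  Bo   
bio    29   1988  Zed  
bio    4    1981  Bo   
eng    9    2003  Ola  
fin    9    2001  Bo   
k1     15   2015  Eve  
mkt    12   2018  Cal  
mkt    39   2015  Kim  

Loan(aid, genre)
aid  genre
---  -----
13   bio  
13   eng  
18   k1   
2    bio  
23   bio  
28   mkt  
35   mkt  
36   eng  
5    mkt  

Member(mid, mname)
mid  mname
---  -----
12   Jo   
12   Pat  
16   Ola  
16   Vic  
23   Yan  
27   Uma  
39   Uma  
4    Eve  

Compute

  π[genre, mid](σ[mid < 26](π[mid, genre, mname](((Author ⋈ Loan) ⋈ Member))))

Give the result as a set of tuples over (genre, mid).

Joining Author and Loan on genre yields {(bio, 16, 2014, Bo, 13), (bio, 16, 2014, Bo, 2), (bio, 16, 2014, Bo, 23), (bio, 29, 1988, Zed, 13), (bio, 29, 1988, Zed, 2), (bio, 29, 1988, Zed, 23), (bio, 4, 1981, Bo, 13), (bio, 4, 1981, Bo, 2), (bio, 4, 1981, Bo, 23), (eng, 9, 2003, Ola, 13), (eng, 9, 2003, Ola, 36), (k1, 15, 2015, Eve, 18), (mkt, 12, 2018, Cal, 28), (mkt, 12, 2018, Cal, 35), (mkt, 12, 2018, Cal, 5), (mkt, 39, 2015, Kim, 28), (mkt, 39, 2015, Kim, 35), (mkt, 39, 2015, Kim, 5)}.
Joining (Author ⋈ Loan) and Member on mid yields {(bio, 16, 2014, Bo, 13, Ola), (bio, 16, 2014, Bo, 13, Vic), (bio, 16, 2014, Bo, 2, Ola), (bio, 16, 2014, Bo, 2, Vic), (bio, 16, 2014, Bo, 23, Ola), (bio, 16, 2014, Bo, 23, Vic), (bio, 4, 1981, Bo, 13, Eve), (bio, 4, 1981, Bo, 2, Eve), (bio, 4, 1981, Bo, 23, Eve), (mkt, 12, 2018, Cal, 28, Jo), (mkt, 12, 2018, Cal, 28, Pat), (mkt, 12, 2018, Cal, 35, Jo), (mkt, 12, 2018, Cal, 35, Pat), (mkt, 12, 2018, Cal, 5, Jo), (mkt, 12, 2018, Cal, 5, Pat), (mkt, 39, 2015, Kim, 28, Uma), (mkt, 39, 2015, Kim, 35, Uma), (mkt, 39, 2015, Kim, 5, Uma)}.
π[mid, genre, mname]: project onto (mid, genre, mname) (12 duplicate(s) eliminated) → {(12, mkt, Jo), (12, mkt, Pat), (16, bio, Ola), (16, bio, Vic), (39, mkt, Uma), (4, bio, Eve)}
Filtering on mid < 26 leaves {(12, mkt, Jo), (12, mkt, Pat), (16, bio, Ola), (16, bio, Vic), (4, bio, Eve)}.
π[genre, mid]: project onto (genre, mid) (2 duplicate(s) eliminated) → {(bio, 16), (bio, 4), (mkt, 12)}

{(bio, 16), (bio, 4), (mkt, 12)}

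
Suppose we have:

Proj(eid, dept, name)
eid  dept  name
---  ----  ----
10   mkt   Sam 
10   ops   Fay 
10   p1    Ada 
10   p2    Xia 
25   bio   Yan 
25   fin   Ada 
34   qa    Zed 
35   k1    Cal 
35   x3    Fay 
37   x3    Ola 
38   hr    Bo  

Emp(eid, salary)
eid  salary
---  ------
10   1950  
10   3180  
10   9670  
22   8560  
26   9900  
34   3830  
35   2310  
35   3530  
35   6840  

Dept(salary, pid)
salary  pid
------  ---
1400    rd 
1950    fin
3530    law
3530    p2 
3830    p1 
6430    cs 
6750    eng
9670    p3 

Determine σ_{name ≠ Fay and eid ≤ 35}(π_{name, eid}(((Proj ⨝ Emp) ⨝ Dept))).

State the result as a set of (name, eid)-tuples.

{(Ada, 10), (Cal, 35), (Sam, 10), (Xia, 10), (Zed, 34)}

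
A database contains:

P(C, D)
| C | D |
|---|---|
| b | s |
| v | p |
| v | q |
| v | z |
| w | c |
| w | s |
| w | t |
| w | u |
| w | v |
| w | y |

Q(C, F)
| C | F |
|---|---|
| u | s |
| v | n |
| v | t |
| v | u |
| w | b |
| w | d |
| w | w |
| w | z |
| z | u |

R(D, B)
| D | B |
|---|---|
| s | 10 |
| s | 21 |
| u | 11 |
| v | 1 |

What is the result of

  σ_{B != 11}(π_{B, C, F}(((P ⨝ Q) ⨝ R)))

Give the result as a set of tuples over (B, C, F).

Natural join on C: {(v, p, n), (v, p, t), (v, p, u), (v, q, n), (v, q, t), (v, q, u), (v, z, n), (v, z, t), (v, z, u), (w, c, b), (w, c, d), (w, c, w), (w, c, z), (w, s, b), (w, s, d), (w, s, w), (w, s, z), (w, t, b), (w, t, d), (w, t, w), (w, t, z), (w, u, b), (w, u, d), (w, u, w), (w, u, z), (w, v, b), (w, v, d), (w, v, w), (w, v, z), (w, y, b), (w, y, d), (w, y, w), (w, y, z)}
Natural join on D: {(w, s, b, 10), (w, s, b, 21), (w, s, d, 10), (w, s, d, 21), (w, s, w, 10), (w, s, w, 21), (w, s, z, 10), (w, s, z, 21), (w, u, b, 11), (w, u, d, 11), (w, u, w, 11), (w, u, z, 11), (w, v, b, 1), (w, v, d, 1), (w, v, w, 1), (w, v, z, 1)}
π_{B, C, F} gives {(1, w, b), (1, w, d), (1, w, w), (1, w, z), (10, w, b), (10, w, d), (10, w, w), (10, w, z), (11, w, b), (11, w, d), (11, w, w), (11, w, z), (21, w, b), (21, w, d), (21, w, w), (21, w, z)}.
Filtering on B != 11 leaves {(1, w, b), (1, w, d), (1, w, w), (1, w, z), (10, w, b), (10, w, d), (10, w, w), (10, w, z), (21, w, b), (21, w, d), (21, w, w), (21, w, z)}.

{(1, w, b), (1, w, d), (1, w, w), (1, w, z), (10, w, b), (10, w, d), (10, w, w), (10, w, z), (21, w, b), (21, w, d), (21, w, w), (21, w, z)}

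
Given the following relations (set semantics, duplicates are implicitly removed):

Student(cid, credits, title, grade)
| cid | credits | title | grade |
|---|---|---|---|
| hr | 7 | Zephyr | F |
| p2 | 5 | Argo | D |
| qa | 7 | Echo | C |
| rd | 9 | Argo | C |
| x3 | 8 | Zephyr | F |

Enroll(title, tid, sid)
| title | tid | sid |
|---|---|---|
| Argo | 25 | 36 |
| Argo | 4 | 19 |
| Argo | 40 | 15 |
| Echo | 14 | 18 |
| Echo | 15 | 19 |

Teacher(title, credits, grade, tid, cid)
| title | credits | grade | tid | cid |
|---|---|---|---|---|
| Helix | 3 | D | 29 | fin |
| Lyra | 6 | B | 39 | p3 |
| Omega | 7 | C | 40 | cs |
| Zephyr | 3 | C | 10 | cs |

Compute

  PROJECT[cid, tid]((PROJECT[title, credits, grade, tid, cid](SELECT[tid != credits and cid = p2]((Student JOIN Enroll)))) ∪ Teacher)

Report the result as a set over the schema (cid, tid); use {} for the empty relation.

Student ⋈ Enroll (natural join on title): {(p2, 5, Argo, D, 25, 36), (p2, 5, Argo, D, 4, 19), (p2, 5, Argo, D, 40, 15), (qa, 7, Echo, C, 14, 18), (qa, 7, Echo, C, 15, 19), (rd, 9, Argo, C, 25, 36), (rd, 9, Argo, C, 4, 19), (rd, 9, Argo, C, 40, 15)}
Apply σ_{tid != credits and cid = p2}; surviving tuples: {(p2, 5, Argo, D, 25, 36), (p2, 5, Argo, D, 4, 19), (p2, 5, Argo, D, 40, 15)}
Keep only column(s) title, credits, grade, tid, cid: {(Argo, 5, D, 25, p2), (Argo, 5, D, 4, p2), (Argo, 5, D, 40, p2)}
Union: {(Argo, 5, D, 25, p2), (Argo, 5, D, 4, p2), (Argo, 5, D, 40, p2)} with {(Helix, 3, D, 29, fin), (Lyra, 6, B, 39, p3), (Omega, 7, C, 40, cs), (Zephyr, 3, C, 10, cs)} → {(Argo, 5, D, 25, p2), (Argo, 5, D, 4, p2), (Argo, 5, D, 40, p2), (Helix, 3, D, 29, fin), (Lyra, 6, B, 39, p3), (Omega, 7, C, 40, cs), (Zephyr, 3, C, 10, cs)}
Keep only column(s) cid, tid: {(cs, 10), (cs, 40), (fin, 29), (p2, 25), (p2, 4), (p2, 40), (p3, 39)}

{(cs, 10), (cs, 40), (fin, 29), (p2, 25), (p2, 4), (p2, 40), (p3, 39)}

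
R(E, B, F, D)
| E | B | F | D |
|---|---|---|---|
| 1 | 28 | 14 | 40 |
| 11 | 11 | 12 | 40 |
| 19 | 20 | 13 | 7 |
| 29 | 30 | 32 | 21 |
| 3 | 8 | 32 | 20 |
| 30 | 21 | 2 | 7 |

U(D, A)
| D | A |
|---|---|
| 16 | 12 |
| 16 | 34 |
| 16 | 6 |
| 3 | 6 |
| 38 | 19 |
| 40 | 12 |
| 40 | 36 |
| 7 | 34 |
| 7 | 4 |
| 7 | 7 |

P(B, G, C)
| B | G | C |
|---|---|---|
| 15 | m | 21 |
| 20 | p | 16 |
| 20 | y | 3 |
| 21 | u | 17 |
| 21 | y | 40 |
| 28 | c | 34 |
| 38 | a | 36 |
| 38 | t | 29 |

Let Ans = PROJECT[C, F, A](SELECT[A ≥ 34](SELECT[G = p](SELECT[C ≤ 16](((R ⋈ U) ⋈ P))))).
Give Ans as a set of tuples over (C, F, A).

Natural join on D: {(1, 28, 14, 40, 12), (1, 28, 14, 40, 36), (11, 11, 12, 40, 12), (11, 11, 12, 40, 36), (19, 20, 13, 7, 34), (19, 20, 13, 7, 4), (19, 20, 13, 7, 7), (30, 21, 2, 7, 34), (30, 21, 2, 7, 4), (30, 21, 2, 7, 7)}
Natural join on B: {(1, 28, 14, 40, 12, c, 34), (1, 28, 14, 40, 36, c, 34), (19, 20, 13, 7, 34, p, 16), (19, 20, 13, 7, 34, y, 3), (19, 20, 13, 7, 4, p, 16), (19, 20, 13, 7, 4, y, 3), (19, 20, 13, 7, 7, p, 16), (19, 20, 13, 7, 7, y, 3), (30, 21, 2, 7, 34, u, 17), (30, 21, 2, 7, 34, y, 40), (30, 21, 2, 7, 4, u, 17), (30, 21, 2, 7, 4, y, 40), (30, 21, 2, 7, 7, u, 17), (30, 21, 2, 7, 7, y, 40)}
Selection C ≤ 16: {(19, 20, 13, 7, 34, p, 16), (19, 20, 13, 7, 34, y, 3), (19, 20, 13, 7, 4, p, 16), (19, 20, 13, 7, 4, y, 3), (19, 20, 13, 7, 7, p, 16), (19, 20, 13, 7, 7, y, 3)}
Selection G = p: {(19, 20, 13, 7, 34, p, 16), (19, 20, 13, 7, 4, p, 16), (19, 20, 13, 7, 7, p, 16)}
Selection A ≥ 34: {(19, 20, 13, 7, 34, p, 16)}
Keep only column(s) C, F, A: {(16, 13, 34)}

{(16, 13, 34)}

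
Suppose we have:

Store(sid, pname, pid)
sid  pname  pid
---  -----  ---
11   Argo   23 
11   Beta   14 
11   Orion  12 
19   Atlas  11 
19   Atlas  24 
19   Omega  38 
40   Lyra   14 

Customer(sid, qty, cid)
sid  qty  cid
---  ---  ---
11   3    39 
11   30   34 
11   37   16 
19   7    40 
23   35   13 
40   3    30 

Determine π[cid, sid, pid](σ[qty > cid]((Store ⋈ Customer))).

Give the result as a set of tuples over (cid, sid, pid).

Natural join on sid: {(11, Argo, 23, 3, 39), (11, Argo, 23, 30, 34), (11, Argo, 23, 37, 16), (11, Beta, 14, 3, 39), (11, Beta, 14, 30, 34), (11, Beta, 14, 37, 16), (11, Orion, 12, 3, 39), (11, Orion, 12, 30, 34), (11, Orion, 12, 37, 16), (19, Atlas, 11, 7, 40), (19, Atlas, 24, 7, 40), (19, Omega, 38, 7, 40), (40, Lyra, 14, 3, 30)}
Apply σ_{qty > cid}; surviving tuples: {(11, Argo, 23, 37, 16), (11, Beta, 14, 37, 16), (11, Orion, 12, 37, 16)}
π[cid, sid, pid]: project onto (cid, sid, pid) → {(16, 11, 12), (16, 11, 14), (16, 11, 23)}

{(16, 11, 12), (16, 11, 14), (16, 11, 23)}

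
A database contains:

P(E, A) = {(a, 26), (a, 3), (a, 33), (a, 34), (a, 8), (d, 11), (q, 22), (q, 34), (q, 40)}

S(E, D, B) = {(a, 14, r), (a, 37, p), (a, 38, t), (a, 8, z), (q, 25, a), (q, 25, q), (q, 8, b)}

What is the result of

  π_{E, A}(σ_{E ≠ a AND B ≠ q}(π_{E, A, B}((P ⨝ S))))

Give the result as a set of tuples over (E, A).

{(q, 22), (q, 34), (q, 40)}

P ⋈ S (natural join on E): {(a, 26, 14, r), (a, 26, 37, p), (a, 26, 38, t), (a, 26, 8, z), (a, 3, 14, r), (a, 3, 37, p), (a, 3, 38, t), (a, 3, 8, z), (a, 33, 14, r), (a, 33, 37, p), (a, 33, 38, t), (a, 33, 8, z), (a, 34, 14, r), (a, 34, 37, p), (a, 34, 38, t), (a, 34, 8, z), (a, 8, 14, r), (a, 8, 37, p), (a, 8, 38, t), (a, 8, 8, z), (q, 22, 25, a), (q, 22, 25, q), (q, 22, 8, b), (q, 34, 25, a), (q, 34, 25, q), (q, 34, 8, b), (q, 40, 25, a), (q, 40, 25, q), (q, 40, 8, b)}
Projecting to E, A, B: {(a, 26, p), (a, 26, r), (a, 26, t), (a, 26, z), (a, 3, p), (a, 3, r), (a, 3, t), (a, 3, z), (a, 33, p), (a, 33, r), (a, 33, t), (a, 33, z), (a, 34, p), (a, 34, r), (a, 34, t), (a, 34, z), (a, 8, p), (a, 8, r), (a, 8, t), (a, 8, z), (q, 22, a), (q, 22, b), (q, 22, q), (q, 34, a), (q, 34, b), (q, 34, q), (q, 40, a), (q, 40, b), (q, 40, q)}
Apply σ_{E ≠ a AND B ≠ q}; surviving tuples: {(q, 22, a), (q, 22, b), (q, 34, a), (q, 34, b), (q, 40, a), (q, 40, b)}
Projecting to E, A (3 duplicate(s) eliminated): {(q, 22), (q, 34), (q, 40)}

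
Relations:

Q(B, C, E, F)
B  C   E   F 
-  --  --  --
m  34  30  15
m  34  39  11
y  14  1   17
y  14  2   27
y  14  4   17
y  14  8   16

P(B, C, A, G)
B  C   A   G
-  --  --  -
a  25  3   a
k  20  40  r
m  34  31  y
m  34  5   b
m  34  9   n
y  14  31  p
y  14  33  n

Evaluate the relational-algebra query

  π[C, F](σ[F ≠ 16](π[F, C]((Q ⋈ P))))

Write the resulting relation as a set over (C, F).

{(14, 17), (14, 27), (34, 11), (34, 15)}

Q ⋈ P (natural join on B, C): {(m, 34, 30, 15, 31, y), (m, 34, 30, 15, 5, b), (m, 34, 30, 15, 9, n), (m, 34, 39, 11, 31, y), (m, 34, 39, 11, 5, b), (m, 34, 39, 11, 9, n), (y, 14, 1, 17, 31, p), (y, 14, 1, 17, 33, n), (y, 14, 2, 27, 31, p), (y, 14, 2, 27, 33, n), (y, 14, 4, 17, 31, p), (y, 14, 4, 17, 33, n), (y, 14, 8, 16, 31, p), (y, 14, 8, 16, 33, n)}
π[F, C]: project onto (F, C) (9 duplicate(s) eliminated) → {(11, 34), (15, 34), (16, 14), (17, 14), (27, 14)}
Filtering on F ≠ 16 leaves {(11, 34), (15, 34), (17, 14), (27, 14)}.
π[C, F]: project onto (C, F) → {(14, 17), (14, 27), (34, 11), (34, 15)}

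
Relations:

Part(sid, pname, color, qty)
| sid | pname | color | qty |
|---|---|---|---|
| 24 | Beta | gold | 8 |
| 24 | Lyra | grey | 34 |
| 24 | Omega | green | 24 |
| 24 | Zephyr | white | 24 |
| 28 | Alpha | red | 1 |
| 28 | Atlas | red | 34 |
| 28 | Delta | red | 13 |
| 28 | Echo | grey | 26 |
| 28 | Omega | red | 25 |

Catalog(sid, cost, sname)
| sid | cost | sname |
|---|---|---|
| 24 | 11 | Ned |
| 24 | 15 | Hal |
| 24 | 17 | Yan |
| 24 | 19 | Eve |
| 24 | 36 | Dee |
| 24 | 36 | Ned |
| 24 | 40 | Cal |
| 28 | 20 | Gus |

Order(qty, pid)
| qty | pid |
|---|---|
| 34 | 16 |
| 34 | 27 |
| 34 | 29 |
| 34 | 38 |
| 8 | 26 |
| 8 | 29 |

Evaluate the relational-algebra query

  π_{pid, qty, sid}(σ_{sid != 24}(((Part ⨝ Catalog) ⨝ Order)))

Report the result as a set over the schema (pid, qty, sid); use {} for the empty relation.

Joining Part and Catalog on sid yields {(24, Beta, gold, 8, 11, Ned), (24, Beta, gold, 8, 15, Hal), (24, Beta, gold, 8, 17, Yan), (24, Beta, gold, 8, 19, Eve), (24, Beta, gold, 8, 36, Dee), (24, Beta, gold, 8, 36, Ned), (24, Beta, gold, 8, 40, Cal), (24, Lyra, grey, 34, 11, Ned), (24, Lyra, grey, 34, 15, Hal), (24, Lyra, grey, 34, 17, Yan), (24, Lyra, grey, 34, 19, Eve), (24, Lyra, grey, 34, 36, Dee), (24, Lyra, grey, 34, 36, Ned), (24, Lyra, grey, 34, 40, Cal), (24, Omega, green, 24, 11, Ned), (24, Omega, green, 24, 15, Hal), (24, Omega, green, 24, 17, Yan), (24, Omega, green, 24, 19, Eve), (24, Omega, green, 24, 36, Dee), (24, Omega, green, 24, 36, Ned), (24, Omega, green, 24, 40, Cal), (24, Zephyr, white, 24, 11, Ned), (24, Zephyr, white, 24, 15, Hal), (24, Zephyr, white, 24, 17, Yan), (24, Zephyr, white, 24, 19, Eve), (24, Zephyr, white, 24, 36, Dee), (24, Zephyr, white, 24, 36, Ned), (24, Zephyr, white, 24, 40, Cal), (28, Alpha, red, 1, 20, Gus), (28, Atlas, red, 34, 20, Gus), (28, Delta, red, 13, 20, Gus), (28, Echo, grey, 26, 20, Gus), (28, Omega, red, 25, 20, Gus)}.
Joining (Part ⨝ Catalog) and Order on qty yields {(24, Beta, gold, 8, 11, Ned, 26), (24, Beta, gold, 8, 11, Ned, 29), (24, Beta, gold, 8, 15, Hal, 26), (24, Beta, gold, 8, 15, Hal, 29), (24, Beta, gold, 8, 17, Yan, 26), (24, Beta, gold, 8, 17, Yan, 29), (24, Beta, gold, 8, 19, Eve, 26), (24, Beta, gold, 8, 19, Eve, 29), (24, Beta, gold, 8, 36, Dee, 26), (24, Beta, gold, 8, 36, Dee, 29), (24, Beta, gold, 8, 36, Ned, 26), (24, Beta, gold, 8, 36, Ned, 29), (24, Beta, gold, 8, 40, Cal, 26), (24, Beta, gold, 8, 40, Cal, 29), (24, Lyra, grey, 34, 11, Ned, 16), (24, Lyra, grey, 34, 11, Ned, 27), (24, Lyra, grey, 34, 11, Ned, 29), (24, Lyra, grey, 34, 11, Ned, 38), (24, Lyra, grey, 34, 15, Hal, 16), (24, Lyra, grey, 34, 15, Hal, 27), (24, Lyra, grey, 34, 15, Hal, 29), (24, Lyra, grey, 34, 15, Hal, 38), (24, Lyra, grey, 34, 17, Yan, 16), (24, Lyra, grey, 34, 17, Yan, 27), (24, Lyra, grey, 34, 17, Yan, 29), (24, Lyra, grey, 34, 17, Yan, 38), (24, Lyra, grey, 34, 19, Eve, 16), (24, Lyra, grey, 34, 19, Eve, 27), (24, Lyra, grey, 34, 19, Eve, 29), (24, Lyra, grey, 34, 19, Eve, 38), (24, Lyra, grey, 34, 36, Dee, 16), (24, Lyra, grey, 34, 36, Dee, 27), (24, Lyra, grey, 34, 36, Dee, 29), (24, Lyra, grey, 34, 36, Dee, 38), (24, Lyra, grey, 34, 36, Ned, 16), (24, Lyra, grey, 34, 36, Ned, 27), (24, Lyra, grey, 34, 36, Ned, 29), (24, Lyra, grey, 34, 36, Ned, 38), (24, Lyra, grey, 34, 40, Cal, 16), (24, Lyra, grey, 34, 40, Cal, 27), (24, Lyra, grey, 34, 40, Cal, 29), (24, Lyra, grey, 34, 40, Cal, 38), (28, Atlas, red, 34, 20, Gus, 16), (28, Atlas, red, 34, 20, Gus, 27), (28, Atlas, red, 34, 20, Gus, 29), (28, Atlas, red, 34, 20, Gus, 38)}.
Filtering on sid != 24 leaves {(28, Atlas, red, 34, 20, Gus, 16), (28, Atlas, red, 34, 20, Gus, 27), (28, Atlas, red, 34, 20, Gus, 29), (28, Atlas, red, 34, 20, Gus, 38)}.
π_{pid, qty, sid} gives {(16, 34, 28), (27, 34, 28), (29, 34, 28), (38, 34, 28)}.

{(16, 34, 28), (27, 34, 28), (29, 34, 28), (38, 34, 28)}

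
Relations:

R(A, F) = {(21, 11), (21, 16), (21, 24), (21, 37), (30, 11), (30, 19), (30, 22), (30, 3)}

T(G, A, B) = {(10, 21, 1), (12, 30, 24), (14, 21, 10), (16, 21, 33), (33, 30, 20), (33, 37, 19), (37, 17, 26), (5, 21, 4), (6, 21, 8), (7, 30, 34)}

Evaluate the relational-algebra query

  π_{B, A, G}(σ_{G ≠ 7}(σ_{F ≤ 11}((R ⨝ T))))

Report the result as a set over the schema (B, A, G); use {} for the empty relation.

{(1, 21, 10), (10, 21, 14), (20, 30, 33), (24, 30, 12), (33, 21, 16), (4, 21, 5), (8, 21, 6)}

Natural join on A: {(21, 11, 10, 1), (21, 11, 14, 10), (21, 11, 16, 33), (21, 11, 5, 4), (21, 11, 6, 8), (21, 16, 10, 1), (21, 16, 14, 10), (21, 16, 16, 33), (21, 16, 5, 4), (21, 16, 6, 8), (21, 24, 10, 1), (21, 24, 14, 10), (21, 24, 16, 33), (21, 24, 5, 4), (21, 24, 6, 8), (21, 37, 10, 1), (21, 37, 14, 10), (21, 37, 16, 33), (21, 37, 5, 4), (21, 37, 6, 8), (30, 11, 12, 24), (30, 11, 33, 20), (30, 11, 7, 34), (30, 19, 12, 24), (30, 19, 33, 20), (30, 19, 7, 34), (30, 22, 12, 24), (30, 22, 33, 20), (30, 22, 7, 34), (30, 3, 12, 24), (30, 3, 33, 20), (30, 3, 7, 34)}
Apply σ_{F ≤ 11}; surviving tuples: {(21, 11, 10, 1), (21, 11, 14, 10), (21, 11, 16, 33), (21, 11, 5, 4), (21, 11, 6, 8), (30, 11, 12, 24), (30, 11, 33, 20), (30, 11, 7, 34), (30, 3, 12, 24), (30, 3, 33, 20), (30, 3, 7, 34)}
Apply σ_{G ≠ 7}; surviving tuples: {(21, 11, 10, 1), (21, 11, 14, 10), (21, 11, 16, 33), (21, 11, 5, 4), (21, 11, 6, 8), (30, 11, 12, 24), (30, 11, 33, 20), (30, 3, 12, 24), (30, 3, 33, 20)}
Keep only column(s) B, A, G (2 duplicate(s) eliminated): {(1, 21, 10), (10, 21, 14), (20, 30, 33), (24, 30, 12), (33, 21, 16), (4, 21, 5), (8, 21, 6)}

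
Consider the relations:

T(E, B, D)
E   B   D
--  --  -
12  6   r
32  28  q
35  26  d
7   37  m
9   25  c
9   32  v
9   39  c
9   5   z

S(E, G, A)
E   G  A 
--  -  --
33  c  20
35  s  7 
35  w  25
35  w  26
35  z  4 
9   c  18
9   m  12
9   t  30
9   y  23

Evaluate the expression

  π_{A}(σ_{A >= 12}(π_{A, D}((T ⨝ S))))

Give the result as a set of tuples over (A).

{12, 18, 23, 25, 26, 30}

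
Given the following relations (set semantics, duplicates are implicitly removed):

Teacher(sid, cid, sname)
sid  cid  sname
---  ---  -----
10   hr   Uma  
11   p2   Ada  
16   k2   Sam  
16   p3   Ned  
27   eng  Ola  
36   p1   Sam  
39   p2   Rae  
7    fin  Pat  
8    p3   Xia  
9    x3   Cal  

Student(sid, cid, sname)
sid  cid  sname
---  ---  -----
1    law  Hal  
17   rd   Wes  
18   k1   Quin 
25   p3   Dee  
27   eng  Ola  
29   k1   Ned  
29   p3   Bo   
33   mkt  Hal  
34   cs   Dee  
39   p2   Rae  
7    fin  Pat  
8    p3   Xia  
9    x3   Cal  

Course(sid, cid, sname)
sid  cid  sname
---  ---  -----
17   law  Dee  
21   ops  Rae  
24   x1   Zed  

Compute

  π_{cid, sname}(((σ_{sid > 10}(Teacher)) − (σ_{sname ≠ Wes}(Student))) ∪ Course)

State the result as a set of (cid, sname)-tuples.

{(k2, Sam), (law, Dee), (ops, Rae), (p1, Sam), (p2, Ada), (p3, Ned), (x1, Zed)}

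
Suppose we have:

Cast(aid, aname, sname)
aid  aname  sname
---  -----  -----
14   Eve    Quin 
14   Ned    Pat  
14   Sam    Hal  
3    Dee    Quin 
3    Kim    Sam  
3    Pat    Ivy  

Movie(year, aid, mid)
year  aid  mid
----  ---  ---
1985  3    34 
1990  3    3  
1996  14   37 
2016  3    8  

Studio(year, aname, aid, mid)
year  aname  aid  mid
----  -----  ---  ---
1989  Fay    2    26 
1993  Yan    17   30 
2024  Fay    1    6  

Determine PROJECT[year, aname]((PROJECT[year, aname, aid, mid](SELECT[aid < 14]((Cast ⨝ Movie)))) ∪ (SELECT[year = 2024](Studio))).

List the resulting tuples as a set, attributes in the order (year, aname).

{(1985, Dee), (1985, Kim), (1985, Pat), (1990, Dee), (1990, Kim), (1990, Pat), (2016, Dee), (2016, Kim), (2016, Pat), (2024, Fay)}

Joining Cast and Movie on aid yields {(14, Eve, Quin, 1996, 37), (14, Ned, Pat, 1996, 37), (14, Sam, Hal, 1996, 37), (3, Dee, Quin, 1985, 34), (3, Dee, Quin, 1990, 3), (3, Dee, Quin, 2016, 8), (3, Kim, Sam, 1985, 34), (3, Kim, Sam, 1990, 3), (3, Kim, Sam, 2016, 8), (3, Pat, Ivy, 1985, 34), (3, Pat, Ivy, 1990, 3), (3, Pat, Ivy, 2016, 8)}.
Selection aid < 14: {(3, Dee, Quin, 1985, 34), (3, Dee, Quin, 1990, 3), (3, Dee, Quin, 2016, 8), (3, Kim, Sam, 1985, 34), (3, Kim, Sam, 1990, 3), (3, Kim, Sam, 2016, 8), (3, Pat, Ivy, 1985, 34), (3, Pat, Ivy, 1990, 3), (3, Pat, Ivy, 2016, 8)}
Keep only column(s) year, aname, aid, mid: {(1985, Dee, 3, 34), (1985, Kim, 3, 34), (1985, Pat, 3, 34), (1990, Dee, 3, 3), (1990, Kim, 3, 3), (1990, Pat, 3, 3), (2016, Dee, 3, 8), (2016, Kim, 3, 8), (2016, Pat, 3, 8)}
Selection year = 2024: {(2024, Fay, 1, 6)}
Taking the union: {(1985, Dee, 3, 34), (1985, Kim, 3, 34), (1985, Pat, 3, 34), (1990, Dee, 3, 3), (1990, Kim, 3, 3), (1990, Pat, 3, 3), (2016, Dee, 3, 8), (2016, Kim, 3, 8), (2016, Pat, 3, 8), (2024, Fay, 1, 6)}
Keep only column(s) year, aname: {(1985, Dee), (1985, Kim), (1985, Pat), (1990, Dee), (1990, Kim), (1990, Pat), (2016, Dee), (2016, Kim), (2016, Pat), (2024, Fay)}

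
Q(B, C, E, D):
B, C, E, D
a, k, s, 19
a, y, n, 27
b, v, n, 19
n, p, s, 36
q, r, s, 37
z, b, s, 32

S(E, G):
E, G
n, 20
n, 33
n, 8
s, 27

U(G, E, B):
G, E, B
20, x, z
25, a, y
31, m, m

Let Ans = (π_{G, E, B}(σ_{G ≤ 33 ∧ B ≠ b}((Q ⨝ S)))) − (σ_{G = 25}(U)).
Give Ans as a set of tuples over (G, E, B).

{(20, n, a), (27, s, a), (27, s, n), (27, s, q), (27, s, z), (33, n, a), (8, n, a)}

Natural join on E: {(a, k, s, 19, 27), (a, y, n, 27, 20), (a, y, n, 27, 33), (a, y, n, 27, 8), (b, v, n, 19, 20), (b, v, n, 19, 33), (b, v, n, 19, 8), (n, p, s, 36, 27), (q, r, s, 37, 27), (z, b, s, 32, 27)}
σ[G ≤ 33 ∧ B ≠ b]: keep tuples satisfying G ≤ 33 ∧ B ≠ b → {(a, k, s, 19, 27), (a, y, n, 27, 20), (a, y, n, 27, 33), (a, y, n, 27, 8), (n, p, s, 36, 27), (q, r, s, 37, 27), (z, b, s, 32, 27)}
Projecting to G, E, B: {(20, n, a), (27, s, a), (27, s, n), (27, s, q), (27, s, z), (33, n, a), (8, n, a)}
σ[G = 25]: keep tuples satisfying G = 25 → {(25, a, y)}
Difference: {(20, n, a), (27, s, a), (27, s, n), (27, s, q), (27, s, z), (33, n, a), (8, n, a)} with {(25, a, y)} → {(20, n, a), (27, s, a), (27, s, n), (27, s, q), (27, s, z), (33, n, a), (8, n, a)}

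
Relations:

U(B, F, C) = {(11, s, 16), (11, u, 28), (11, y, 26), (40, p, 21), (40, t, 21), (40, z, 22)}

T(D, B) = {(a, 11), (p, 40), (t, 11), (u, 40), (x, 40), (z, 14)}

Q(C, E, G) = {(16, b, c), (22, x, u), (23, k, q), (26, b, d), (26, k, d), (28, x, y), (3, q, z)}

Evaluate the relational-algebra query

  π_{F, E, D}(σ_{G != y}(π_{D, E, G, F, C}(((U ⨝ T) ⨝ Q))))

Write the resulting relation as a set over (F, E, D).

Joining U and T on B yields {(11, s, 16, a), (11, s, 16, t), (11, u, 28, a), (11, u, 28, t), (11, y, 26, a), (11, y, 26, t), (40, p, 21, p), (40, p, 21, u), (40, p, 21, x), (40, t, 21, p), (40, t, 21, u), (40, t, 21, x), (40, z, 22, p), (40, z, 22, u), (40, z, 22, x)}.
Joining (U ⨝ T) and Q on C yields {(11, s, 16, a, b, c), (11, s, 16, t, b, c), (11, u, 28, a, x, y), (11, u, 28, t, x, y), (11, y, 26, a, b, d), (11, y, 26, a, k, d), (11, y, 26, t, b, d), (11, y, 26, t, k, d), (40, z, 22, p, x, u), (40, z, 22, u, x, u), (40, z, 22, x, x, u)}.
Projecting to D, E, G, F, C: {(a, b, c, s, 16), (a, b, d, y, 26), (a, k, d, y, 26), (a, x, y, u, 28), (p, x, u, z, 22), (t, b, c, s, 16), (t, b, d, y, 26), (t, k, d, y, 26), (t, x, y, u, 28), (u, x, u, z, 22), (x, x, u, z, 22)}
Filtering on G != y leaves {(a, b, c, s, 16), (a, b, d, y, 26), (a, k, d, y, 26), (p, x, u, z, 22), (t, b, c, s, 16), (t, b, d, y, 26), (t, k, d, y, 26), (u, x, u, z, 22), (x, x, u, z, 22)}.
Projecting to F, E, D: {(s, b, a), (s, b, t), (y, b, a), (y, b, t), (y, k, a), (y, k, t), (z, x, p), (z, x, u), (z, x, x)}

{(s, b, a), (s, b, t), (y, b, a), (y, b, t), (y, k, a), (y, k, t), (z, x, p), (z, x, u), (z, x, x)}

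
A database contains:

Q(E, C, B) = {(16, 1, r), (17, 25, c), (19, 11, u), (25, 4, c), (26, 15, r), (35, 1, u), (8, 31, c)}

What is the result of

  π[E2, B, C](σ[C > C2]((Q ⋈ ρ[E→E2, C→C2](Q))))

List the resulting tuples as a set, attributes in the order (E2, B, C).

ρ[E→E2, C→C2]: schema becomes (E2, C2, B); tuples unchanged.
Natural join on B: {(16, 1, r, 16, 1), (16, 1, r, 26, 15), (17, 25, c, 17, 25), (17, 25, c, 25, 4), (17, 25, c, 8, 31), (19, 11, u, 19, 11), (19, 11, u, 35, 1), (25, 4, c, 17, 25), (25, 4, c, 25, 4), (25, 4, c, 8, 31), (26, 15, r, 16, 1), (26, 15, r, 26, 15), (35, 1, u, 19, 11), (35, 1, u, 35, 1), (8, 31, c, 17, 25), (8, 31, c, 25, 4), (8, 31, c, 8, 31)}
Filtering on C > C2 leaves {(17, 25, c, 25, 4), (19, 11, u, 35, 1), (26, 15, r, 16, 1), (8, 31, c, 17, 25), (8, 31, c, 25, 4)}.
Projecting to E2, B, C: {(16, r, 15), (17, c, 31), (25, c, 25), (25, c, 31), (35, u, 11)}

{(16, r, 15), (17, c, 31), (25, c, 25), (25, c, 31), (35, u, 11)}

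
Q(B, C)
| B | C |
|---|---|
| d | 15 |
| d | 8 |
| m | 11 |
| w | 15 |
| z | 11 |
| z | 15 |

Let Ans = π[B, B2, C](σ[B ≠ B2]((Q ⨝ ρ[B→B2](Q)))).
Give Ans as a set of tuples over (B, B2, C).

{(d, w, 15), (d, z, 15), (m, z, 11), (w, d, 15), (w, z, 15), (z, d, 15), (z, m, 11), (z, w, 15)}

ρ[B→B2]: schema becomes (B2, C); tuples unchanged.
Joining Q and ρ[B→B2](Q) on C yields {(d, 15, d), (d, 15, w), (d, 15, z), (d, 8, d), (m, 11, m), (m, 11, z), (w, 15, d), (w, 15, w), (w, 15, z), (z, 11, m), (z, 11, z), (z, 15, d), (z, 15, w), (z, 15, z)}.
Apply σ_{B ≠ B2}; surviving tuples: {(d, 15, w), (d, 15, z), (m, 11, z), (w, 15, d), (w, 15, z), (z, 11, m), (z, 15, d), (z, 15, w)}
Projecting to B, B2, C: {(d, w, 15), (d, z, 15), (m, z, 11), (w, d, 15), (w, z, 15), (z, d, 15), (z, m, 11), (z, w, 15)}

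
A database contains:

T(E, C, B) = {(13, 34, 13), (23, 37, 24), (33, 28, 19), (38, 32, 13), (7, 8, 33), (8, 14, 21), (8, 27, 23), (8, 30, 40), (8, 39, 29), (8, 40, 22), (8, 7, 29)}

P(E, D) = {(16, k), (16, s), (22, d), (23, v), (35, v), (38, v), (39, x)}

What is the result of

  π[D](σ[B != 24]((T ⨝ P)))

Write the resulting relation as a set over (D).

Natural join on E: {(23, 37, 24, v), (38, 32, 13, v)}
σ[B != 24]: keep tuples satisfying B != 24 → {(38, 32, 13, v)}
π_{D} gives {v}.

{v}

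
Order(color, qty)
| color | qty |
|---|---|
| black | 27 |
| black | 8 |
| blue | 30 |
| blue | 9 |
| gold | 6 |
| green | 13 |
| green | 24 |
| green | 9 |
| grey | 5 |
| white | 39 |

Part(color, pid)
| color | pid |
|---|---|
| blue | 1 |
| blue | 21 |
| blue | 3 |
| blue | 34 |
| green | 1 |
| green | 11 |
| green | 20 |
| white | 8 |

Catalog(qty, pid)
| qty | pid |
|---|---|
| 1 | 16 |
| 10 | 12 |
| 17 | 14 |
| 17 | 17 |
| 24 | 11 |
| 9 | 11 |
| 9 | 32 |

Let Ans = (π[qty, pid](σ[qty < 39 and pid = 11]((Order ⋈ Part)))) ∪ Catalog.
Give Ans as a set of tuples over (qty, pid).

Order ⋈ Part (natural join on color): {(blue, 30, 1), (blue, 30, 21), (blue, 30, 3), (blue, 30, 34), (blue, 9, 1), (blue, 9, 21), (blue, 9, 3), (blue, 9, 34), (green, 13, 1), (green, 13, 11), (green, 13, 20), (green, 24, 1), (green, 24, 11), (green, 24, 20), (green, 9, 1), (green, 9, 11), (green, 9, 20), (white, 39, 8)}
σ[qty < 39 and pid = 11]: keep tuples satisfying qty < 39 and pid = 11 → {(green, 13, 11), (green, 24, 11), (green, 9, 11)}
π[qty, pid]: project onto (qty, pid) → {(13, 11), (24, 11), (9, 11)}
Set union of the two operands is {(1, 16), (10, 12), (13, 11), (17, 14), (17, 17), (24, 11), (9, 11), (9, 32)}.

{(1, 16), (10, 12), (13, 11), (17, 14), (17, 17), (24, 11), (9, 11), (9, 32)}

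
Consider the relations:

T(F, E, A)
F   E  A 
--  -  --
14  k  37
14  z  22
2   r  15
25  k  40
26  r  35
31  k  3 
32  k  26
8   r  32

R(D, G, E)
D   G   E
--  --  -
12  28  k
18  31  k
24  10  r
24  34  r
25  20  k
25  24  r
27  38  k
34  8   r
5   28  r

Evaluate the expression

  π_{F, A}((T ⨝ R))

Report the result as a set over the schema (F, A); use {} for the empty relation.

Natural join on E: {(14, k, 37, 12, 28), (14, k, 37, 18, 31), (14, k, 37, 25, 20), (14, k, 37, 27, 38), (2, r, 15, 24, 10), (2, r, 15, 24, 34), (2, r, 15, 25, 24), (2, r, 15, 34, 8), (2, r, 15, 5, 28), (25, k, 40, 12, 28), (25, k, 40, 18, 31), (25, k, 40, 25, 20), (25, k, 40, 27, 38), (26, r, 35, 24, 10), (26, r, 35, 24, 34), (26, r, 35, 25, 24), (26, r, 35, 34, 8), (26, r, 35, 5, 28), (31, k, 3, 12, 28), (31, k, 3, 18, 31), (31, k, 3, 25, 20), (31, k, 3, 27, 38), (32, k, 26, 12, 28), (32, k, 26, 18, 31), (32, k, 26, 25, 20), (32, k, 26, 27, 38), (8, r, 32, 24, 10), (8, r, 32, 24, 34), (8, r, 32, 25, 24), (8, r, 32, 34, 8), (8, r, 32, 5, 28)}
Keep only column(s) F, A (24 duplicate(s) eliminated): {(14, 37), (2, 15), (25, 40), (26, 35), (31, 3), (32, 26), (8, 32)}

{(14, 37), (2, 15), (25, 40), (26, 35), (31, 3), (32, 26), (8, 32)}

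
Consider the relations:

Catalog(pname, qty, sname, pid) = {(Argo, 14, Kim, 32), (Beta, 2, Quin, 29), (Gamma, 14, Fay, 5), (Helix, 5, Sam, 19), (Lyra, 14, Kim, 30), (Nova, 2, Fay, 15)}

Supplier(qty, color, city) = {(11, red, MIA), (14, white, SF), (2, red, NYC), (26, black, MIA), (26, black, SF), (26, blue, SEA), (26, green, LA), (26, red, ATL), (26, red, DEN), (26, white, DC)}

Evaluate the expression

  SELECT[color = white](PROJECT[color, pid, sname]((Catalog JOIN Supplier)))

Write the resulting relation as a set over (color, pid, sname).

Catalog ⋈ Supplier (natural join on qty): {(Argo, 14, Kim, 32, white, SF), (Beta, 2, Quin, 29, red, NYC), (Gamma, 14, Fay, 5, white, SF), (Lyra, 14, Kim, 30, white, SF), (Nova, 2, Fay, 15, red, NYC)}
Projecting to color, pid, sname: {(red, 15, Fay), (red, 29, Quin), (white, 30, Kim), (white, 32, Kim), (white, 5, Fay)}
Selection color = white: {(white, 30, Kim), (white, 32, Kim), (white, 5, Fay)}

{(white, 30, Kim), (white, 32, Kim), (white, 5, Fay)}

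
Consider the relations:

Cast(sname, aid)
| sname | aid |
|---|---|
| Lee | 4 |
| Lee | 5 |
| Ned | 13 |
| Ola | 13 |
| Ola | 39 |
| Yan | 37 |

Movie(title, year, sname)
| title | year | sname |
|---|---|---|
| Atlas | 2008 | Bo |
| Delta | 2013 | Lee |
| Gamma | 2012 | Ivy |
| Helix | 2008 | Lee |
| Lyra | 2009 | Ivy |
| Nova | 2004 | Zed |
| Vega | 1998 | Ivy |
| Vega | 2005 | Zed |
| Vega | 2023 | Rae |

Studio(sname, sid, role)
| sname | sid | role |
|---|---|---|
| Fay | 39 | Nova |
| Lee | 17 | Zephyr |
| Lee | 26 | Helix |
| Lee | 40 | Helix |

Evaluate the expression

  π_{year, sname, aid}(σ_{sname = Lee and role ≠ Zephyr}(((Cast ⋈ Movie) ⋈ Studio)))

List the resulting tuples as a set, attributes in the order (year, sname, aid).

Joining Cast and Movie on sname yields {(Lee, 4, Delta, 2013), (Lee, 4, Helix, 2008), (Lee, 5, Delta, 2013), (Lee, 5, Helix, 2008)}.
Joining (Cast ⋈ Movie) and Studio on sname yields {(Lee, 4, Delta, 2013, 17, Zephyr), (Lee, 4, Delta, 2013, 26, Helix), (Lee, 4, Delta, 2013, 40, Helix), (Lee, 4, Helix, 2008, 17, Zephyr), (Lee, 4, Helix, 2008, 26, Helix), (Lee, 4, Helix, 2008, 40, Helix), (Lee, 5, Delta, 2013, 17, Zephyr), (Lee, 5, Delta, 2013, 26, Helix), (Lee, 5, Delta, 2013, 40, Helix), (Lee, 5, Helix, 2008, 17, Zephyr), (Lee, 5, Helix, 2008, 26, Helix), (Lee, 5, Helix, 2008, 40, Helix)}.
Apply σ_{sname = Lee and role ≠ Zephyr}; surviving tuples: {(Lee, 4, Delta, 2013, 26, Helix), (Lee, 4, Delta, 2013, 40, Helix), (Lee, 4, Helix, 2008, 26, Helix), (Lee, 4, Helix, 2008, 40, Helix), (Lee, 5, Delta, 2013, 26, Helix), (Lee, 5, Delta, 2013, 40, Helix), (Lee, 5, Helix, 2008, 26, Helix), (Lee, 5, Helix, 2008, 40, Helix)}
Keep only column(s) year, sname, aid (4 duplicate(s) eliminated): {(2008, Lee, 4), (2008, Lee, 5), (2013, Lee, 4), (2013, Lee, 5)}

{(2008, Lee, 4), (2008, Lee, 5), (2013, Lee, 4), (2013, Lee, 5)}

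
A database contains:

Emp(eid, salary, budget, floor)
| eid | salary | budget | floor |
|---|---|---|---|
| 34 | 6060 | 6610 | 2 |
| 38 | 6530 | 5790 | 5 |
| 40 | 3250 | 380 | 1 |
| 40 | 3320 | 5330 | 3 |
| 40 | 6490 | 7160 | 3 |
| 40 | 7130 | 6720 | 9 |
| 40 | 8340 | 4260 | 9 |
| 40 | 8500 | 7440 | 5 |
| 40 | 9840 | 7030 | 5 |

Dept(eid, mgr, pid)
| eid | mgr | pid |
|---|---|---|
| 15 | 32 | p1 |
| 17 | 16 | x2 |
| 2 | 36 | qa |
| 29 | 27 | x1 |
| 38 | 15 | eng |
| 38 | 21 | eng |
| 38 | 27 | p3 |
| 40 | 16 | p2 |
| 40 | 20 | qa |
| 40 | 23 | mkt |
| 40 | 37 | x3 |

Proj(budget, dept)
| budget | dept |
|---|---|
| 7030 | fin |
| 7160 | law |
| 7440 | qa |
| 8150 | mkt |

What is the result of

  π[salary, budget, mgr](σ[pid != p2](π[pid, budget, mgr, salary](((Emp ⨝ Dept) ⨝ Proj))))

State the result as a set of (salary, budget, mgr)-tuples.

Emp ⋈ Dept (natural join on eid): {(38, 6530, 5790, 5, 15, eng), (38, 6530, 5790, 5, 21, eng), (38, 6530, 5790, 5, 27, p3), (40, 3250, 380, 1, 16, p2), (40, 3250, 380, 1, 20, qa), (40, 3250, 380, 1, 23, mkt), (40, 3250, 380, 1, 37, x3), (40, 3320, 5330, 3, 16, p2), (40, 3320, 5330, 3, 20, qa), (40, 3320, 5330, 3, 23, mkt), (40, 3320, 5330, 3, 37, x3), (40, 6490, 7160, 3, 16, p2), (40, 6490, 7160, 3, 20, qa), (40, 6490, 7160, 3, 23, mkt), (40, 6490, 7160, 3, 37, x3), (40, 7130, 6720, 9, 16, p2), (40, 7130, 6720, 9, 20, qa), (40, 7130, 6720, 9, 23, mkt), (40, 7130, 6720, 9, 37, x3), (40, 8340, 4260, 9, 16, p2), (40, 8340, 4260, 9, 20, qa), (40, 8340, 4260, 9, 23, mkt), (40, 8340, 4260, 9, 37, x3), (40, 8500, 7440, 5, 16, p2), (40, 8500, 7440, 5, 20, qa), (40, 8500, 7440, 5, 23, mkt), (40, 8500, 7440, 5, 37, x3), (40, 9840, 7030, 5, 16, p2), (40, 9840, 7030, 5, 20, qa), (40, 9840, 7030, 5, 23, mkt), (40, 9840, 7030, 5, 37, x3)}
(Emp ⨝ Dept) ⋈ Proj (natural join on budget): {(40, 6490, 7160, 3, 16, p2, law), (40, 6490, 7160, 3, 20, qa, law), (40, 6490, 7160, 3, 23, mkt, law), (40, 6490, 7160, 3, 37, x3, law), (40, 8500, 7440, 5, 16, p2, qa), (40, 8500, 7440, 5, 20, qa, qa), (40, 8500, 7440, 5, 23, mkt, qa), (40, 8500, 7440, 5, 37, x3, qa), (40, 9840, 7030, 5, 16, p2, fin), (40, 9840, 7030, 5, 20, qa, fin), (40, 9840, 7030, 5, 23, mkt, fin), (40, 9840, 7030, 5, 37, x3, fin)}
Projecting to pid, budget, mgr, salary: {(mkt, 7030, 23, 9840), (mkt, 7160, 23, 6490), (mkt, 7440, 23, 8500), (p2, 7030, 16, 9840), (p2, 7160, 16, 6490), (p2, 7440, 16, 8500), (qa, 7030, 20, 9840), (qa, 7160, 20, 6490), (qa, 7440, 20, 8500), (x3, 7030, 37, 9840), (x3, 7160, 37, 6490), (x3, 7440, 37, 8500)}
Apply σ_{pid != p2}; surviving tuples: {(mkt, 7030, 23, 9840), (mkt, 7160, 23, 6490), (mkt, 7440, 23, 8500), (qa, 7030, 20, 9840), (qa, 7160, 20, 6490), (qa, 7440, 20, 8500), (x3, 7030, 37, 9840), (x3, 7160, 37, 6490), (x3, 7440, 37, 8500)}
Projecting to salary, budget, mgr: {(6490, 7160, 20), (6490, 7160, 23), (6490, 7160, 37), (8500, 7440, 20), (8500, 7440, 23), (8500, 7440, 37), (9840, 7030, 20), (9840, 7030, 23), (9840, 7030, 37)}

{(6490, 7160, 20), (6490, 7160, 23), (6490, 7160, 37), (8500, 7440, 20), (8500, 7440, 23), (8500, 7440, 37), (9840, 7030, 20), (9840, 7030, 23), (9840, 7030, 37)}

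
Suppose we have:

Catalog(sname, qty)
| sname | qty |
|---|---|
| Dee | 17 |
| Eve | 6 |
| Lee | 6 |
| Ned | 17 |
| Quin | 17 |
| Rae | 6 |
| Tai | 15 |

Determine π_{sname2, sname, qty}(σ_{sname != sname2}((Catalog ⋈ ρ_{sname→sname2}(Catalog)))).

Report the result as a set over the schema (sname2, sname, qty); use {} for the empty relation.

{(Dee, Ned, 17), (Dee, Quin, 17), (Eve, Lee, 6), (Eve, Rae, 6), (Lee, Eve, 6), (Lee, Rae, 6), (Ned, Dee, 17), (Ned, Quin, 17), (Quin, Dee, 17), (Quin, Ned, 17), (Rae, Eve, 6), (Rae, Lee, 6)}

ρ[sname→sname2]: schema becomes (sname2, qty); tuples unchanged.
Catalog ⋈ ρ_{sname→sname2}(Catalog) (natural join on qty): {(Dee, 17, Dee), (Dee, 17, Ned), (Dee, 17, Quin), (Eve, 6, Eve), (Eve, 6, Lee), (Eve, 6, Rae), (Lee, 6, Eve), (Lee, 6, Lee), (Lee, 6, Rae), (Ned, 17, Dee), (Ned, 17, Ned), (Ned, 17, Quin), (Quin, 17, Dee), (Quin, 17, Ned), (Quin, 17, Quin), (Rae, 6, Eve), (Rae, 6, Lee), (Rae, 6, Rae), (Tai, 15, Tai)}
Apply σ_{sname != sname2}; surviving tuples: {(Dee, 17, Ned), (Dee, 17, Quin), (Eve, 6, Lee), (Eve, 6, Rae), (Lee, 6, Eve), (Lee, 6, Rae), (Ned, 17, Dee), (Ned, 17, Quin), (Quin, 17, Dee), (Quin, 17, Ned), (Rae, 6, Eve), (Rae, 6, Lee)}
π_{sname2, sname, qty} gives {(Dee, Ned, 17), (Dee, Quin, 17), (Eve, Lee, 6), (Eve, Rae, 6), (Lee, Eve, 6), (Lee, Rae, 6), (Ned, Dee, 17), (Ned, Quin, 17), (Quin, Dee, 17), (Quin, Ned, 17), (Rae, Eve, 6), (Rae, Lee, 6)}.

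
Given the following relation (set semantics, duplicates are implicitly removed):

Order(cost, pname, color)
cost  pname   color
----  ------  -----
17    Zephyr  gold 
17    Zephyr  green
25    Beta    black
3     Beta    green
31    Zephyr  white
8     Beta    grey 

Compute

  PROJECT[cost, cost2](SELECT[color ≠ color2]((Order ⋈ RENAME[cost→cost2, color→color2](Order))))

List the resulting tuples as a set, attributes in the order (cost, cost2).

ρ[cost→cost2, color→color2]: schema becomes (cost2, pname, color2); tuples unchanged.
Order ⋈ RENAME[cost→cost2, color→color2](Order) (natural join on pname): {(17, Zephyr, gold, 17, gold), (17, Zephyr, gold, 17, green), (17, Zephyr, gold, 31, white), (17, Zephyr, green, 17, gold), (17, Zephyr, green, 17, green), (17, Zephyr, green, 31, white), (25, Beta, black, 25, black), (25, Beta, black, 3, green), (25, Beta, black, 8, grey), (3, Beta, green, 25, black), (3, Beta, green, 3, green), (3, Beta, green, 8, grey), (31, Zephyr, white, 17, gold), (31, Zephyr, white, 17, green), (31, Zephyr, white, 31, white), (8, Beta, grey, 25, black), (8, Beta, grey, 3, green), (8, Beta, grey, 8, grey)}
Apply σ_{color ≠ color2}; surviving tuples: {(17, Zephyr, gold, 17, green), (17, Zephyr, gold, 31, white), (17, Zephyr, green, 17, gold), (17, Zephyr, green, 31, white), (25, Beta, black, 3, green), (25, Beta, black, 8, grey), (3, Beta, green, 25, black), (3, Beta, green, 8, grey), (31, Zephyr, white, 17, gold), (31, Zephyr, white, 17, green), (8, Beta, grey, 25, black), (8, Beta, grey, 3, green)}
π[cost, cost2]: project onto (cost, cost2) (3 duplicate(s) eliminated) → {(17, 17), (17, 31), (25, 3), (25, 8), (3, 25), (3, 8), (31, 17), (8, 25), (8, 3)}

{(17, 17), (17, 31), (25, 3), (25, 8), (3, 25), (3, 8), (31, 17), (8, 25), (8, 3)}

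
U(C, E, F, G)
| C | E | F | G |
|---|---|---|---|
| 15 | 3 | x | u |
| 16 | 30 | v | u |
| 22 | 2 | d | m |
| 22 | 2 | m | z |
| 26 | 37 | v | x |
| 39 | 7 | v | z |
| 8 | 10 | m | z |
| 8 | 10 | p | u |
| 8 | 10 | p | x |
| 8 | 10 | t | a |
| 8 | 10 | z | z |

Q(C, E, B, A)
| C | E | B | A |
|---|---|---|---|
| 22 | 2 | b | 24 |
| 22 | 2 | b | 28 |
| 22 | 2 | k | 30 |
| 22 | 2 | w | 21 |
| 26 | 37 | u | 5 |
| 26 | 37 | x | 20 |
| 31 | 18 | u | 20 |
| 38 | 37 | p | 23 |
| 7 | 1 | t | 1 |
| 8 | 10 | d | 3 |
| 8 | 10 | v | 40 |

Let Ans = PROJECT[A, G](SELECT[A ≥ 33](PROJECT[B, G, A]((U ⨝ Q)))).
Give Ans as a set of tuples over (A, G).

{(40, a), (40, u), (40, x), (40, z)}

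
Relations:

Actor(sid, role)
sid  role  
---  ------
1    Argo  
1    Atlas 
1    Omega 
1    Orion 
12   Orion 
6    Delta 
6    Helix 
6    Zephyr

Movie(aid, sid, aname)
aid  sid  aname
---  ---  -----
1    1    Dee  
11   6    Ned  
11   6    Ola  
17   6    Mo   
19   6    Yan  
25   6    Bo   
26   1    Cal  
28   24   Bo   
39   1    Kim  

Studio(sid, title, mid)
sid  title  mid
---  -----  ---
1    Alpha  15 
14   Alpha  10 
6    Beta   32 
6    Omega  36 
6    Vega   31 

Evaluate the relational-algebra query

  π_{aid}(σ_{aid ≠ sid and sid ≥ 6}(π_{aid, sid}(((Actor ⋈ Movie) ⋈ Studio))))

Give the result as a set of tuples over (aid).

{11, 17, 19, 25}

Actor ⋈ Movie (natural join on sid): {(1, Argo, 1, Dee), (1, Argo, 26, Cal), (1, Argo, 39, Kim), (1, Atlas, 1, Dee), (1, Atlas, 26, Cal), (1, Atlas, 39, Kim), (1, Omega, 1, Dee), (1, Omega, 26, Cal), (1, Omega, 39, Kim), (1, Orion, 1, Dee), (1, Orion, 26, Cal), (1, Orion, 39, Kim), (6, Delta, 11, Ned), (6, Delta, 11, Ola), (6, Delta, 17, Mo), (6, Delta, 19, Yan), (6, Delta, 25, Bo), (6, Helix, 11, Ned), (6, Helix, 11, Ola), (6, Helix, 17, Mo), (6, Helix, 19, Yan), (6, Helix, 25, Bo), (6, Zephyr, 11, Ned), (6, Zephyr, 11, Ola), (6, Zephyr, 17, Mo), (6, Zephyr, 19, Yan), (6, Zephyr, 25, Bo)}
(Actor ⋈ Movie) ⋈ Studio (natural join on sid): {(1, Argo, 1, Dee, Alpha, 15), (1, Argo, 26, Cal, Alpha, 15), (1, Argo, 39, Kim, Alpha, 15), (1, Atlas, 1, Dee, Alpha, 15), (1, Atlas, 26, Cal, Alpha, 15), (1, Atlas, 39, Kim, Alpha, 15), (1, Omega, 1, Dee, Alpha, 15), (1, Omega, 26, Cal, Alpha, 15), (1, Omega, 39, Kim, Alpha, 15), (1, Orion, 1, Dee, Alpha, 15), (1, Orion, 26, Cal, Alpha, 15), (1, Orion, 39, Kim, Alpha, 15), (6, Delta, 11, Ned, Beta, 32), (6, Delta, 11, Ned, Omega, 36), (6, Delta, 11, Ned, Vega, 31), (6, Delta, 11, Ola, Beta, 32), (6, Delta, 11, Ola, Omega, 36), (6, Delta, 11, Ola, Vega, 31), (6, Delta, 17, Mo, Beta, 32), (6, Delta, 17, Mo, Omega, 36), (6, Delta, 17, Mo, Vega, 31), (6, Delta, 19, Yan, Beta, 32), (6, Delta, 19, Yan, Omega, 36), (6, Delta, 19, Yan, Vega, 31), (6, Delta, 25, Bo, Beta, 32), (6, Delta, 25, Bo, Omega, 36), (6, Delta, 25, Bo, Vega, 31), (6, Helix, 11, Ned, Beta, 32), (6, Helix, 11, Ned, Omega, 36), (6, Helix, 11, Ned, Vega, 31), (6, Helix, 11, Ola, Beta, 32), (6, Helix, 11, Ola, Omega, 36), (6, Helix, 11, Ola, Vega, 31), (6, Helix, 17, Mo, Beta, 32), (6, Helix, 17, Mo, Omega, 36), (6, Helix, 17, Mo, Vega, 31), (6, Helix, 19, Yan, Beta, 32), (6, Helix, 19, Yan, Omega, 36), (6, Helix, 19, Yan, Vega, 31), (6, Helix, 25, Bo, Beta, 32), (6, Helix, 25, Bo, Omega, 36), (6, Helix, 25, Bo, Vega, 31), (6, Zephyr, 11, Ned, Beta, 32), (6, Zephyr, 11, Ned, Omega, 36), (6, Zephyr, 11, Ned, Vega, 31), (6, Zephyr, 11, Ola, Beta, 32), (6, Zephyr, 11, Ola, Omega, 36), (6, Zephyr, 11, Ola, Vega, 31), (6, Zephyr, 17, Mo, Beta, 32), (6, Zephyr, 17, Mo, Omega, 36), (6, Zephyr, 17, Mo, Vega, 31), (6, Zephyr, 19, Yan, Beta, 32), (6, Zephyr, 19, Yan, Omega, 36), (6, Zephyr, 19, Yan, Vega, 31), (6, Zephyr, 25, Bo, Beta, 32), (6, Zephyr, 25, Bo, Omega, 36), (6, Zephyr, 25, Bo, Vega, 31)}
Projecting to aid, sid (50 duplicate(s) eliminated): {(1, 1), (11, 6), (17, 6), (19, 6), (25, 6), (26, 1), (39, 1)}
σ[aid ≠ sid and sid ≥ 6]: keep tuples satisfying aid ≠ sid and sid ≥ 6 → {(11, 6), (17, 6), (19, 6), (25, 6)}
Projecting to aid: {11, 17, 19, 25}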